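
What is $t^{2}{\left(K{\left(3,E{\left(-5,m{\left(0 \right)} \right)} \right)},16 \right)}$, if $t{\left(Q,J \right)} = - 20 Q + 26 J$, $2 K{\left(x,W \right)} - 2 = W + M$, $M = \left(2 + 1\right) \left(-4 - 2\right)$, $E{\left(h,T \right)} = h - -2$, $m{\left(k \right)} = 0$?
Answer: $367236$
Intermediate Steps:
$E{\left(h,T \right)} = 2 + h$ ($E{\left(h,T \right)} = h + 2 = 2 + h$)
$M = -18$ ($M = 3 \left(-6\right) = -18$)
$K{\left(x,W \right)} = -8 + \frac{W}{2}$ ($K{\left(x,W \right)} = 1 + \frac{W - 18}{2} = 1 + \frac{-18 + W}{2} = 1 + \left(-9 + \frac{W}{2}\right) = -8 + \frac{W}{2}$)
$t^{2}{\left(K{\left(3,E{\left(-5,m{\left(0 \right)} \right)} \right)},16 \right)} = \left(- 20 \left(-8 + \frac{2 - 5}{2}\right) + 26 \cdot 16\right)^{2} = \left(- 20 \left(-8 + \frac{1}{2} \left(-3\right)\right) + 416\right)^{2} = \left(- 20 \left(-8 - \frac{3}{2}\right) + 416\right)^{2} = \left(\left(-20\right) \left(- \frac{19}{2}\right) + 416\right)^{2} = \left(190 + 416\right)^{2} = 606^{2} = 367236$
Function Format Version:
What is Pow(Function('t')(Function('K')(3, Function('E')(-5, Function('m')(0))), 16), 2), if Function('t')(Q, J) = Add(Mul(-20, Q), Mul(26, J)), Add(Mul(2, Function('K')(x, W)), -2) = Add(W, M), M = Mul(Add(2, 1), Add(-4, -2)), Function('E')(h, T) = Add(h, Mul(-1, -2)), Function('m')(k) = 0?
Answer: 367236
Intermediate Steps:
Function('E')(h, T) = Add(2, h) (Function('E')(h, T) = Add(h, 2) = Add(2, h))
M = -18 (M = Mul(3, -6) = -18)
Function('K')(x, W) = Add(-8, Mul(Rational(1, 2), W)) (Function('K')(x, W) = Add(1, Mul(Rational(1, 2), Add(W, -18))) = Add(1, Mul(Rational(1, 2), Add(-18, W))) = Add(1, Add(-9, Mul(Rational(1, 2), W))) = Add(-8, Mul(Rational(1, 2), W)))
Pow(Function('t')(Function('K')(3, Function('E')(-5, Function('m')(0))), 16), 2) = Pow(Add(Mul(-20, Add(-8, Mul(Rational(1, 2), Add(2, -5)))), Mul(26, 16)), 2) = Pow(Add(Mul(-20, Add(-8, Mul(Rational(1, 2), -3))), 416), 2) = Pow(Add(Mul(-20, Add(-8, Rational(-3, 2))), 416), 2) = Pow(Add(Mul(-20, Rational(-19, 2)), 416), 2) = Pow(Add(190, 416), 2) = Pow(606, 2) = 367236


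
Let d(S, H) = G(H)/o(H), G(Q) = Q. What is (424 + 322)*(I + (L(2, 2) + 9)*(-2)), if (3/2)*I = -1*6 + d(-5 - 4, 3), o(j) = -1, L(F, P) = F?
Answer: -20888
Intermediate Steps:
d(S, H) = -H (d(S, H) = H/(-1) = H*(-1) = -H)
I = -6 (I = 2*(-1*6 - 1*3)/3 = 2*(-6 - 3)/3 = (2/3)*(-9) = -6)
(424 + 322)*(I + (L(2, 2) + 9)*(-2)) = (424 + 322)*(-6 + (2 + 9)*(-2)) = 746*(-6 + 11*(-2)) = 746*(-6 - 22) = 746*(-28) = -20888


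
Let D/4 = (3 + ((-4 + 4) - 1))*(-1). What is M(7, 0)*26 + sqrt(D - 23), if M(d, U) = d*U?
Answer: I*sqrt(31) ≈ 5.5678*I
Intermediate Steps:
M(d, U) = U*d
D = -8 (D = 4*((3 + ((-4 + 4) - 1))*(-1)) = 4*((3 + (0 - 1))*(-1)) = 4*((3 - 1)*(-1)) = 4*(2*(-1)) = 4*(-2) = -8)
M(7, 0)*26 + sqrt(D - 23) = (0*7)*26 + sqrt(-8 - 23) = 0*26 + sqrt(-31) = 0 + I*sqrt(31) = I*sqrt(31)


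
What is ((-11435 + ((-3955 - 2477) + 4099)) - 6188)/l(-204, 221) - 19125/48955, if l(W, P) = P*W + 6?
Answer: 3827641/73559783 ≈ 0.052034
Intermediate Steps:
l(W, P) = 6 + P*W
((-11435 + ((-3955 - 2477) + 4099)) - 6188)/l(-204, 221) - 19125/48955 = ((-11435 + ((-3955 - 2477) + 4099)) - 6188)/(6 + 221*(-204)) - 19125/48955 = ((-11435 + (-6432 + 4099)) - 6188)/(6 - 45084) - 19125*1/48955 = ((-11435 - 2333) - 6188)/(-45078) - 3825/9791 = (-13768 - 6188)*(-1/45078) - 3825/9791 = -19956*(-1/45078) - 3825/9791 = 3326/7513 - 3825/9791 = 3827641/73559783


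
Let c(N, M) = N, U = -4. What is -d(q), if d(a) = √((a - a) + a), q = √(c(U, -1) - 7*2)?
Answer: -2^(¼)*√3*√I ≈ -1.4565 - 1.4565*I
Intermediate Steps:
q = 3*I*√2 (q = √(-4 - 7*2) = √(-4 - 14) = √(-18) = 3*I*√2 ≈ 4.2426*I)
d(a) = √a (d(a) = √(0 + a) = √a)
-d(q) = -√(3*I*√2) = -2^(¼)*√3*√I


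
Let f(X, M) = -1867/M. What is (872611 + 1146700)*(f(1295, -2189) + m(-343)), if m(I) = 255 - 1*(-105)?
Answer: 1595067894077/2189 ≈ 7.2867e+8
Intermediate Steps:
m(I) = 360 (m(I) = 255 + 105 = 360)
(872611 + 1146700)*(f(1295, -2189) + m(-343)) = (872611 + 1146700)*(-1867/(-2189) + 360) = 2019311*(-1867*(-1/2189) + 360) = 2019311*(1867/2189 + 360) = 2019311*(789907/2189) = 1595067894077/2189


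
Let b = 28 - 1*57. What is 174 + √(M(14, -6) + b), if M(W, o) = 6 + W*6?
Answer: 174 + √61 ≈ 181.81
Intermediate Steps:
M(W, o) = 6 + 6*W
b = -29 (b = 28 - 57 = -29)
174 + √(M(14, -6) + b) = 174 + √((6 + 6*14) - 29) = 174 + √((6 + 84) - 29) = 174 + √(90 - 29) = 174 + √61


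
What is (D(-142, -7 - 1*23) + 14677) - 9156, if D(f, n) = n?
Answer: 5491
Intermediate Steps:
(D(-142, -7 - 1*23) + 14677) - 9156 = ((-7 - 1*23) + 14677) - 9156 = ((-7 - 23) + 14677) - 9156 = (-30 + 14677) - 9156 = 14647 - 9156 = 5491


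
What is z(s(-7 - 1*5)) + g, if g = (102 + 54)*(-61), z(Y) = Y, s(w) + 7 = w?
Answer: -9535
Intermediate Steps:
s(w) = -7 + w
g = -9516 (g = 156*(-61) = -9516)
z(s(-7 - 1*5)) + g = (-7 + (-7 - 1*5)) - 9516 = (-7 + (-7 - 5)) - 9516 = (-7 - 12) - 9516 = -19 - 9516 = -9535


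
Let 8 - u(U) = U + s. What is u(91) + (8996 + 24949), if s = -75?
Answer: 33937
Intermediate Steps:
u(U) = 83 - U (u(U) = 8 - (U - 75) = 8 - (-75 + U) = 8 + (75 - U) = 83 - U)
u(91) + (8996 + 24949) = (83 - 1*91) + (8996 + 24949) = (83 - 91) + 33945 = -8 + 33945 = 33937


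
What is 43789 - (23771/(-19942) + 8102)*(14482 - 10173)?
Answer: -695229822479/19942 ≈ -3.4863e+7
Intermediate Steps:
43789 - (23771/(-19942) + 8102)*(14482 - 10173) = 43789 - (23771*(-1/19942) + 8102)*4309 = 43789 - (-23771/19942 + 8102)*4309 = 43789 - 161546313*4309/19942 = 43789 - 1*696103062717/19942 = 43789 - 696103062717/19942 = -695229822479/19942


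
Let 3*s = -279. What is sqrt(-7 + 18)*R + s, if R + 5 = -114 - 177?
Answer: -93 - 296*sqrt(11) ≈ -1074.7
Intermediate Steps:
R = -296 (R = -5 + (-114 - 177) = -5 - 291 = -296)
s = -93 (s = (1/3)*(-279) = -93)
sqrt(-7 + 18)*R + s = sqrt(-7 + 18)*(-296) - 93 = sqrt(11)*(-296) - 93 = -296*sqrt(11) - 93 = -93 - 296*sqrt(11)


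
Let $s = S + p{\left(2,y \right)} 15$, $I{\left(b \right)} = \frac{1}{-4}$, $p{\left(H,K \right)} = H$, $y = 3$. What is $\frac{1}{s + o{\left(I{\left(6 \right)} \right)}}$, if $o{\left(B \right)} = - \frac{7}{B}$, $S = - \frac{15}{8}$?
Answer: $\frac{8}{449} \approx 0.017817$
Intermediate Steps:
$S = - \frac{15}{8}$ ($S = \left(-15\right) \frac{1}{8} = - \frac{15}{8} \approx -1.875$)
$I{\left(b \right)} = - \frac{1}{4}$
$s = \frac{225}{8}$ ($s = - \frac{15}{8} + 2 \cdot 15 = - \frac{15}{8} + 30 = \frac{225}{8} \approx 28.125$)
$\frac{1}{s + o{\left(I{\left(6 \right)} \right)}} = \frac{1}{\frac{225}{8} - \frac{7}{- \frac{1}{4}}} = \frac{1}{\frac{225}{8} - -28} = \frac{1}{\frac{225}{8} + 28} = \frac{1}{\frac{449}{8}} = \frac{8}{449}$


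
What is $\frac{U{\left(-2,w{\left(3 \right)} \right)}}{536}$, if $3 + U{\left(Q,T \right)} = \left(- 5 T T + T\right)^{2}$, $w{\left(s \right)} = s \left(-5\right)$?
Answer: $\frac{1299597}{536} \approx 2424.6$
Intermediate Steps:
$w{\left(s \right)} = - 5 s$
$U{\left(Q,T \right)} = -3 + \left(T - 5 T^{2}\right)^{2}$ ($U{\left(Q,T \right)} = -3 + \left(- 5 T T + T\right)^{2} = -3 + \left(- 5 T^{2} + T\right)^{2} = -3 + \left(T - 5 T^{2}\right)^{2}$)
$\frac{U{\left(-2,w{\left(3 \right)} \right)}}{536} = \frac{-3 + \left(\left(-5\right) 3\right)^{2} \left(-1 + 5 \left(\left(-5\right) 3\right)\right)^{2}}{536} = \left(-3 + \left(-15\right)^{2} \left(-1 + 5 \left(-15\right)\right)^{2}\right) \frac{1}{536} = \left(-3 + 225 \left(-1 - 75\right)^{2}\right) \frac{1}{536} = \left(-3 + 225 \left(-76\right)^{2}\right) \frac{1}{536} = \left(-3 + 225 \cdot 5776\right) \frac{1}{536} = \left(-3 + 1299600\right) \frac{1}{536} = 1299597 \cdot \frac{1}{536} = \frac{1299597}{536}$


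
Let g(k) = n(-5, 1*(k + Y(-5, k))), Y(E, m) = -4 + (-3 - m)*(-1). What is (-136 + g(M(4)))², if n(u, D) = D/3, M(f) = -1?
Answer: 18769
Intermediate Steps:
Y(E, m) = -1 + m (Y(E, m) = -4 + (3 + m) = -1 + m)
n(u, D) = D/3 (n(u, D) = D*(⅓) = D/3)
g(k) = -⅓ + 2*k/3 (g(k) = (1*(k + (-1 + k)))/3 = (1*(-1 + 2*k))/3 = (-1 + 2*k)/3 = -⅓ + 2*k/3)
(-136 + g(M(4)))² = (-136 + (-⅓ + (⅔)*(-1)))² = (-136 + (-⅓ - ⅔))² = (-136 - 1)² = (-137)² = 18769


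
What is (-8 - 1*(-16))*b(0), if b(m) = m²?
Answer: 0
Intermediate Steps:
(-8 - 1*(-16))*b(0) = (-8 - 1*(-16))*0² = (-8 + 16)*0 = 8*0 = 0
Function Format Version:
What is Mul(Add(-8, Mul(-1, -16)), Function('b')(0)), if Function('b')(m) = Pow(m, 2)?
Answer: 0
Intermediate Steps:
Mul(Add(-8, Mul(-1, -16)), Function('b')(0)) = Mul(Add(-8, Mul(-1, -16)), Pow(0, 2)) = Mul(Add(-8, 16), 0) = Mul(8, 0) = 0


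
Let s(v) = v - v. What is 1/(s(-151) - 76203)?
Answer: -1/76203 ≈ -1.3123e-5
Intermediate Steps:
s(v) = 0
1/(s(-151) - 76203) = 1/(0 - 76203) = 1/(-76203) = -1/76203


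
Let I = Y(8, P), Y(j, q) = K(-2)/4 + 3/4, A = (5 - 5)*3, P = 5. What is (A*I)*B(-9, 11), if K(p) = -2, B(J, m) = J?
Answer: 0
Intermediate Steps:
A = 0 (A = 0*3 = 0)
Y(j, q) = ¼ (Y(j, q) = -2/4 + 3/4 = -2*¼ + 3*(¼) = -½ + ¾ = ¼)
I = ¼ ≈ 0.25000
(A*I)*B(-9, 11) = (0*(¼))*(-9) = 0*(-9) = 0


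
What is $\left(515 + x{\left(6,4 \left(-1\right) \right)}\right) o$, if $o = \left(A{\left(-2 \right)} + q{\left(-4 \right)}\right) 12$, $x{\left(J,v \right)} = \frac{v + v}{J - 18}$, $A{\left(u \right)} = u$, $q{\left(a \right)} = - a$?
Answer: $12376$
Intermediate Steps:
$x{\left(J,v \right)} = \frac{2 v}{-18 + J}$
$o = 24$ ($o = \left(-2 - -4\right) 12 = \left(-2 + 4\right) 12 = 2 \cdot 12 = 24$)
$\left(515 + x{\left(6,4 \left(-1\right) \right)}\right) o = \left(515 + \frac{2 \cdot 4 \left(-1\right)}{-18 + 6}\right) 24 = \left(515 + 2 \left(-4\right) \frac{1}{-12}\right) 24 = \left(515 + 2 \left(-4\right) \left(- \frac{1}{12}\right)\right) 24 = \left(515 + \frac{2}{3}\right) 24 = \frac{1547}{3} \cdot 24 = 12376$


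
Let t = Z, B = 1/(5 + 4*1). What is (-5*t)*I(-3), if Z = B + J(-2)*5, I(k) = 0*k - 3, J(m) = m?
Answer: -445/3 ≈ -148.33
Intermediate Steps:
B = ⅑ (B = 1/(5 + 4) = 1/9 = ⅑ ≈ 0.11111)
I(k) = -3 (I(k) = 0 - 3 = -3)
Z = -89/9 (Z = ⅑ - 2*5 = ⅑ - 10 = -89/9 ≈ -9.8889)
t = -89/9 ≈ -9.8889
(-5*t)*I(-3) = -5*(-89/9)*(-3) = (445/9)*(-3) = -445/3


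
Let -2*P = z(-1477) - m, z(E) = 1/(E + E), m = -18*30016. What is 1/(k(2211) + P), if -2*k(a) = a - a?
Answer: -5908/1596010751 ≈ -3.7017e-6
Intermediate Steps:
k(a) = 0 (k(a) = -(a - a)/2 = -½*0 = 0)
m = -540288
z(E) = 1/(2*E)
P = -1596010751/5908 (P = -((½)/(-1477) - 1*(-540288))/2 = -((½)*(-1/1477) + 540288)/2 = -(-1/2954 + 540288)/2 = -½*1596010751/2954 = -1596010751/5908 ≈ -2.7014e+5)
1/(k(2211) + P) = 1/(0 - 1596010751/5908) = 1/(-1596010751/5908) = -5908/1596010751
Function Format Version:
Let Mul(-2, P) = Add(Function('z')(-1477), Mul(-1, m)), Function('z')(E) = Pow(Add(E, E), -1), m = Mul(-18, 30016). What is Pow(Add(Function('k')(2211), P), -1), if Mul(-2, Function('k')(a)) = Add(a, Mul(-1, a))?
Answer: Rational(-5908, 1596010751) ≈ -3.7017e-6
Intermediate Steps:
Function('k')(a) = 0 (Function('k')(a) = Mul(Rational(-1, 2), Add(a, Mul(-1, a))) = Mul(Rational(-1, 2), 0) = 0)
m = -540288
Function('z')(E) = Mul(Rational(1, 2), Pow(E, -1)) (Function('z')(E) = Pow(Mul(2, E), -1) = Mul(Rational(1, 2), Pow(E, -1)))
P = Rational(-1596010751, 5908) (P = Mul(Rational(-1, 2), Add(Mul(Rational(1, 2), Pow(-1477, -1)), Mul(-1, -540288))) = Mul(Rational(-1, 2), Add(Mul(Rational(1, 2), Rational(-1, 1477)), 540288)) = Mul(Rational(-1, 2), Add(Rational(-1, 2954), 540288)) = Mul(Rational(-1, 2), Rational(1596010751, 2954)) = Rational(-1596010751, 5908) ≈ -2.7014e+5)
Pow(Add(Function('k')(2211), P), -1) = Pow(Add(0, Rational(-1596010751, 5908)), -1) = Pow(Rational(-1596010751, 5908), -1) = Rational(-5908, 1596010751)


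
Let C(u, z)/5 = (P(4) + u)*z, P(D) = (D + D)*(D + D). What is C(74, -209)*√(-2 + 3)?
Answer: -144210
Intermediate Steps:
P(D) = 4*D² (P(D) = (2*D)*(2*D) = 4*D²)
C(u, z) = 5*z*(64 + u) (C(u, z) = 5*((4*4² + u)*z) = 5*((4*16 + u)*z) = 5*((64 + u)*z) = 5*(z*(64 + u)) = 5*z*(64 + u))
C(74, -209)*√(-2 + 3) = (5*(-209)*(64 + 74))*√(-2 + 3) = (5*(-209)*138)*√1 = -144210*1 = -144210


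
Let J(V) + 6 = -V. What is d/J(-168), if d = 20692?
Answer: 10346/81 ≈ 127.73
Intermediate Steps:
J(V) = -6 - V
d/J(-168) = 20692/(-6 - 1*(-168)) = 20692/(-6 + 168) = 20692/162 = 20692*(1/162) = 10346/81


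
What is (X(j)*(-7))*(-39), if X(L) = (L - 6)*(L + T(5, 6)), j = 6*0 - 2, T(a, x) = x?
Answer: -8736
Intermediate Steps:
j = -2 (j = 0 - 2 = -2)
X(L) = (-6 + L)*(6 + L) (X(L) = (L - 6)*(L + 6) = (-6 + L)*(6 + L))
(X(j)*(-7))*(-39) = ((-36 + (-2)**2)*(-7))*(-39) = ((-36 + 4)*(-7))*(-39) = -32*(-7)*(-39) = 224*(-39) = -8736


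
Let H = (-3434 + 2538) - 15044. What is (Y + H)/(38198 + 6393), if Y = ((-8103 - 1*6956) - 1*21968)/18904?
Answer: -301366787/842948264 ≈ -0.35752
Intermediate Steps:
H = -15940 (H = -896 - 15044 = -15940)
Y = -37027/18904 (Y = ((-8103 - 6956) - 21968)*(1/18904) = (-15059 - 21968)*(1/18904) = -37027*1/18904 = -37027/18904 ≈ -1.9587)
(Y + H)/(38198 + 6393) = (-37027/18904 - 15940)/(38198 + 6393) = -301366787/18904/44591 = -301366787/18904*1/44591 = -301366787/842948264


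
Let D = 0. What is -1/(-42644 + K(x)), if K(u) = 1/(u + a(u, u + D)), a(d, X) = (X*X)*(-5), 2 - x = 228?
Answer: 255606/10900062265 ≈ 2.3450e-5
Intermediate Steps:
x = -226 (x = 2 - 1*228 = 2 - 228 = -226)
a(d, X) = -5*X² (a(d, X) = X²*(-5) = -5*X²)
K(u) = 1/(u - 5*u²) (K(u) = 1/(u - 5*(u + 0)²) = 1/(u - 5*u²))
-1/(-42644 + K(x)) = -1/(-42644 + 1/((-226)*(1 - 5*(-226)))) = -1/(-42644 - 1/(226*(1 + 1130))) = -1/(-42644 - 1/226/1131) = -1/(-42644 - 1/226*1/1131) = -1/(-42644 - 1/255606) = -1/(-10900062265/255606) = -1*(-255606/10900062265) = 255606/10900062265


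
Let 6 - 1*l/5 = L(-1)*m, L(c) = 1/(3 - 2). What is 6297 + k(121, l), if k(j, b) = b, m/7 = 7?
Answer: 6082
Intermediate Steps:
m = 49 (m = 7*7 = 49)
L(c) = 1 (L(c) = 1/1 = 1)
l = -215 (l = 30 - 5*49 = 30 - 245 = -215)
6297 + k(121, l) = 6297 - 215 = 6082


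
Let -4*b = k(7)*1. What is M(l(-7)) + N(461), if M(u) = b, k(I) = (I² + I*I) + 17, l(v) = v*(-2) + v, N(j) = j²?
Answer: 849969/4 ≈ 2.1249e+5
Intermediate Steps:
l(v) = -v (l(v) = -2*v + v = -v)
k(I) = 17 + 2*I² (k(I) = (I² + I²) + 17 = 2*I² + 17 = 17 + 2*I²)
b = -115/4 (b = -(17 + 2*7²)/4 = -(17 + 2*49)/4 = -(17 + 98)/4 = -115/4 ≈ -28.750)
M(u) = -115/4
M(l(-7)) + N(461) = -115/4 + 461² = -115/4 + 212521 = 849969/4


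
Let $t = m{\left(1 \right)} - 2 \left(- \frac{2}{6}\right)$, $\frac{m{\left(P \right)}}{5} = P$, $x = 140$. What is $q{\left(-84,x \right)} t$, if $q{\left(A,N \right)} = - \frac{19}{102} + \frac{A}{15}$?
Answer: $- \frac{2951}{90} \approx -32.789$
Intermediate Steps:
$m{\left(P \right)} = 5 P$
$q{\left(A,N \right)} = - \frac{19}{102} + \frac{A}{15}$ ($q{\left(A,N \right)} = \left(-19\right) \frac{1}{102} + A \frac{1}{15} = - \frac{19}{102} + \frac{A}{15}$)
$t = \frac{17}{3}$ ($t = 5 \cdot 1 - 2 \left(- \frac{2}{6}\right) = 5 - 2 \left(\left(-2\right) \frac{1}{6}\right) = 5 - - \frac{2}{3} = 5 + \frac{2}{3} = \frac{17}{3} \approx 5.6667$)
$q{\left(-84,x \right)} t = \left(- \frac{19}{102} + \frac{1}{15} \left(-84\right)\right) \frac{17}{3} = \left(- \frac{19}{102} - \frac{28}{5}\right) \frac{17}{3} = \left(- \frac{2951}{510}\right) \frac{17}{3} = - \frac{2951}{90}$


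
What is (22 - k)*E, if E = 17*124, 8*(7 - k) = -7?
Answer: 59551/2 ≈ 29776.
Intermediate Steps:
k = 63/8 (k = 7 - 1/8*(-7) = 7 + 7/8 = 63/8 ≈ 7.8750)
E = 2108
(22 - k)*E = (22 - 1*63/8)*2108 = (22 - 63/8)*2108 = (113/8)*2108 = 59551/2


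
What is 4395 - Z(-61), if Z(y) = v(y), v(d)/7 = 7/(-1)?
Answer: 4444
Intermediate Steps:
v(d) = -49 (v(d) = 7*(7/(-1)) = 7*(7*(-1)) = 7*(-7) = -49)
Z(y) = -49
4395 - Z(-61) = 4395 - 1*(-49) = 4395 + 49 = 4444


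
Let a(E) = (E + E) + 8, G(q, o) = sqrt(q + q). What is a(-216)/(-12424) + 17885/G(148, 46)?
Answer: 53/1553 + 17885*sqrt(74)/148 ≈ 1039.6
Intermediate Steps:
G(q, o) = sqrt(2)*sqrt(q) (G(q, o) = sqrt(2*q) = sqrt(2)*sqrt(q))
a(E) = 8 + 2*E (a(E) = 2*E + 8 = 8 + 2*E)
a(-216)/(-12424) + 17885/G(148, 46) = (8 + 2*(-216))/(-12424) + 17885/((sqrt(2)*sqrt(148))) = (8 - 432)*(-1/12424) + 17885/((sqrt(2)*(2*sqrt(37)))) = -424*(-1/12424) + 17885/((2*sqrt(74))) = 53/1553 + 17885*(sqrt(74)/148) = 53/1553 + 17885*sqrt(74)/148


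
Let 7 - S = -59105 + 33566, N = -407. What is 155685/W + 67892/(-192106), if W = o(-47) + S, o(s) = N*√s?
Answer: 119865930155652/21143942585269 + 21121265*I*√47/220127873 ≈ 5.669 + 0.6578*I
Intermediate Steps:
S = 25546 (S = 7 - (-59105 + 33566) = 7 - 1*(-25539) = 7 + 25539 = 25546)
o(s) = -407*√s
W = 25546 - 407*I*√47 (W = -407*I*√47 + 25546 = 25546 - 407*I*√47 ≈ 25546.0 - 2790.3*I)
155685/W + 67892/(-192106) = 155685/(25546 - 407*I*√47) + 67892/(-192106) = 155685/(25546 - 407*I*√47) + 67892*(-1/192106) = 155685/(25546 - 407*I*√47) - 33946/96053 = -33946/96053 + 155685/(25546 - 407*I*√47)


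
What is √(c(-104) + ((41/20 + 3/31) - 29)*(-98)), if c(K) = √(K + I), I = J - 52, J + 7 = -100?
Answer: √(252898310 + 96100*I*√263)/310 ≈ 51.299 + 0.15806*I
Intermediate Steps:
J = -107 (J = -7 - 100 = -107)
I = -159 (I = -107 - 52 = -159)
c(K) = √(-159 + K) (c(K) = √(K - 159) = √(-159 + K))
√(c(-104) + ((41/20 + 3/31) - 29)*(-98)) = √(√(-159 - 104) + ((41/20 + 3/31) - 29)*(-98)) = √(√(-263) + ((41*(1/20) + 3*(1/31)) - 29)*(-98)) = √(I*√263 + ((41/20 + 3/31) - 29)*(-98)) = √(I*√263 + (1331/620 - 29)*(-98)) = √(I*√263 - 16649/620*(-98)) = √(I*√263 + 815801/310) = √(815801/310 + I*√263)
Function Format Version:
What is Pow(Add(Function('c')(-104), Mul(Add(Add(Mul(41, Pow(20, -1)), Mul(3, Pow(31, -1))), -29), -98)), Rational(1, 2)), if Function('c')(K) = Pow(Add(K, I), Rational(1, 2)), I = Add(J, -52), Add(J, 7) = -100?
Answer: Mul(Rational(1, 310), Pow(Add(252898310, Mul(96100, I, Pow(263, Rational(1, 2)))), Rational(1, 2))) ≈ Add(51.299, Mul(0.15806, I))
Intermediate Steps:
J = -107 (J = Add(-7, -100) = -107)
I = -159 (I = Add(-107, -52) = -159)
Function('c')(K) = Pow(Add(-159, K), Rational(1, 2)) (Function('c')(K) = Pow(Add(K, -159), Rational(1, 2)) = Pow(Add(-159, K), Rational(1, 2)))
Pow(Add(Function('c')(-104), Mul(Add(Add(Mul(41, Pow(20, -1)), Mul(3, Pow(31, -1))), -29), -98)), Rational(1, 2)) = Pow(Add(Pow(Add(-159, -104), Rational(1, 2)), Mul(Add(Add(Mul(41, Pow(20, -1)), Mul(3, Pow(31, -1))), -29), -98)), Rational(1, 2)) = Pow(Add(Pow(-263, Rational(1, 2)), Mul(Add(Add(Mul(41, Rational(1, 20)), Mul(3, Rational(1, 31))), -29), -98)), Rational(1, 2)) = Pow(Add(Mul(I, Pow(263, Rational(1, 2))), Mul(Add(Add(Rational(41, 20), Rational(3, 31)), -29), -98)), Rational(1, 2)) = Pow(Add(Mul(I, Pow(263, Rational(1, 2))), Mul(Add(Rational(1331, 620), -29), -98)), Rational(1, 2)) = Pow(Add(Mul(I, Pow(263, Rational(1, 2))), Mul(Rational(-16649, 620), -98)), Rational(1, 2)) = Pow(Add(Mul(I, Pow(263, Rational(1, 2))), Rational(815801, 310)), Rational(1, 2)) = Pow(Add(Rational(815801, 310), Mul(I, Pow(263, Rational(1, 2)))), Rational(1, 2))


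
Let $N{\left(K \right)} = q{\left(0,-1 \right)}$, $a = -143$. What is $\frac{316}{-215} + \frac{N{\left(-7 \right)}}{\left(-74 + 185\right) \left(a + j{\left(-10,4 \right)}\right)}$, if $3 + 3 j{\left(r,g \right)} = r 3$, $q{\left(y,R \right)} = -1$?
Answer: $- \frac{5401489}{3675210} \approx -1.4697$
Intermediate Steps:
$j{\left(r,g \right)} = -1 + r$ ($j{\left(r,g \right)} = -1 + \frac{r 3}{3} = -1 + \frac{3 r}{3} = -1 + r$)
$N{\left(K \right)} = -1$
$\frac{316}{-215} + \frac{N{\left(-7 \right)}}{\left(-74 + 185\right) \left(a + j{\left(-10,4 \right)}\right)} = \frac{316}{-215} - \frac{1}{\left(-74 + 185\right) \left(-143 - 11\right)} = 316 \left(- \frac{1}{215}\right) - \frac{1}{111 \left(-143 - 11\right)} = - \frac{316}{215} - \frac{1}{111 \left(-154\right)} = - \frac{316}{215} - \frac{1}{-17094} = - \frac{316}{215} - - \frac{1}{17094} = - \frac{316}{215} + \frac{1}{17094} = - \frac{5401489}{3675210}$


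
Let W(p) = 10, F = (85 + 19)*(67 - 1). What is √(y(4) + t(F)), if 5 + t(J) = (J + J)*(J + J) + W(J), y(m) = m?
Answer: 3*√20939777 ≈ 13728.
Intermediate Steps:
F = 6864 (F = 104*66 = 6864)
t(J) = 5 + 4*J² (t(J) = -5 + ((J + J)*(J + J) + 10) = -5 + ((2*J)*(2*J) + 10) = -5 + (4*J² + 10) = -5 + (10 + 4*J²) = 5 + 4*J²)
√(y(4) + t(F)) = √(4 + (5 + 4*6864²)) = √(4 + (5 + 4*47114496)) = √(4 + (5 + 188457984)) = √(4 + 188457989) = √188457993 = 3*√20939777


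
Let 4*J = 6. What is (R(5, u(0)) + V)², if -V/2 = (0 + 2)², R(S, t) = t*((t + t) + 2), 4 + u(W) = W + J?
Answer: ¼ ≈ 0.25000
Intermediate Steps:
J = 3/2 (J = (¼)*6 = 3/2 ≈ 1.5000)
u(W) = -5/2 + W (u(W) = -4 + (W + 3/2) = -4 + (3/2 + W) = -5/2 + W)
R(S, t) = t*(2 + 2*t) (R(S, t) = t*(2*t + 2) = t*(2 + 2*t))
V = -8 (V = -2*(0 + 2)² = -2*2² = -2*4 = -8)
(R(5, u(0)) + V)² = (2*(-5/2 + 0)*(1 + (-5/2 + 0)) - 8)² = (2*(-5/2)*(1 - 5/2) - 8)² = (2*(-5/2)*(-3/2) - 8)² = (15/2 - 8)² = (-½)² = ¼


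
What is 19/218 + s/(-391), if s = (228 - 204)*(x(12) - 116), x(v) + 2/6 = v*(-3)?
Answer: 804437/85238 ≈ 9.4375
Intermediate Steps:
x(v) = -1/3 - 3*v (x(v) = -1/3 + v*(-3) = -1/3 - 3*v)
s = -3656 (s = (228 - 204)*((-1/3 - 3*12) - 116) = 24*((-1/3 - 36) - 116) = 24*(-109/3 - 116) = 24*(-457/3) = -3656)
19/218 + s/(-391) = 19/218 - 3656/(-391) = 19*(1/218) - 3656*(-1/391) = 19/218 + 3656/391 = 804437/85238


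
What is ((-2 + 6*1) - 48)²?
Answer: 1936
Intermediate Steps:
((-2 + 6*1) - 48)² = ((-2 + 6) - 48)² = (4 - 48)² = (-44)² = 1936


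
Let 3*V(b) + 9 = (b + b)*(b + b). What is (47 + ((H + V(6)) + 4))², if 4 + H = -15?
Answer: 5929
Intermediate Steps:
V(b) = -3 + 4*b²/3 (V(b) = -3 + ((b + b)*(b + b))/3 = -3 + ((2*b)*(2*b))/3 = -3 + (4*b²)/3 = -3 + 4*b²/3)
H = -19 (H = -4 - 15 = -19)
(47 + ((H + V(6)) + 4))² = (47 + ((-19 + (-3 + (4/3)*6²)) + 4))² = (47 + ((-19 + (-3 + (4/3)*36)) + 4))² = (47 + ((-19 + (-3 + 48)) + 4))² = (47 + ((-19 + 45) + 4))² = (47 + (26 + 4))² = (47 + 30)² = 77² = 5929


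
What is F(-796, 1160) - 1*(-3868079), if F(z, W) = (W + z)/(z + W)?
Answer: 3868080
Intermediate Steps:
F(z, W) = 1 (F(z, W) = (W + z)/(W + z) = 1)
F(-796, 1160) - 1*(-3868079) = 1 - 1*(-3868079) = 1 + 3868079 = 3868080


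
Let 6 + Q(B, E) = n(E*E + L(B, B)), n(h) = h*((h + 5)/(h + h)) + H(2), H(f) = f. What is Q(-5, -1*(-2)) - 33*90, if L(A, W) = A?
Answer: -2972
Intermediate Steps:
n(h) = 9/2 + h/2 (n(h) = h*((h + 5)/(h + h)) + 2 = h*((5 + h)/((2*h))) + 2 = h*((5 + h)*(1/(2*h))) + 2 = h*((5 + h)/(2*h)) + 2 = (5/2 + h/2) + 2 = 9/2 + h/2)
Q(B, E) = -3/2 + B/2 + E²/2 (Q(B, E) = -6 + (9/2 + (E*E + B)/2) = -6 + (9/2 + (E² + B)/2) = -6 + (9/2 + (B + E²)/2) = -6 + (9/2 + (B/2 + E²/2)) = -6 + (9/2 + B/2 + E²/2) = -3/2 + B/2 + E²/2)
Q(-5, -1*(-2)) - 33*90 = (-3/2 + (½)*(-5) + (-1*(-2))²/2) - 33*90 = (-3/2 - 5/2 + (½)*2²) - 2970 = (-3/2 - 5/2 + (½)*4) - 2970 = (-3/2 - 5/2 + 2) - 2970 = -2 - 2970 = -2972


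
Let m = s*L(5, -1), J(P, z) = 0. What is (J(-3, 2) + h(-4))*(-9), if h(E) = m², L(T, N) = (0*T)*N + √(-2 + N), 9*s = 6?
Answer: 12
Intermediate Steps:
s = ⅔ (s = (⅑)*6 = ⅔ ≈ 0.66667)
L(T, N) = √(-2 + N) (L(T, N) = 0*N + √(-2 + N) = 0 + √(-2 + N) = √(-2 + N))
m = 2*I*√3/3 (m = 2*√(-2 - 1)/3 = 2*√(-3)/3 = 2*(I*√3)/3 = 2*I*√3/3 ≈ 1.1547*I)
h(E) = -4/3 (h(E) = (2*I*√3/3)² = -4/3)
(J(-3, 2) + h(-4))*(-9) = (0 - 4/3)*(-9) = -4/3*(-9) = 12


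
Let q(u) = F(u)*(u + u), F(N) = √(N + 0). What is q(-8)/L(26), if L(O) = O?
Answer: -16*I*√2/13 ≈ -1.7406*I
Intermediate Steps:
F(N) = √N
q(u) = 2*u^(3/2) (q(u) = √u*(u + u) = √u*(2*u) = 2*u^(3/2))
q(-8)/L(26) = (2*(-8)^(3/2))/26 = (2*(-16*I*√2))*(1/26) = -32*I*√2*(1/26) = -16*I*√2/13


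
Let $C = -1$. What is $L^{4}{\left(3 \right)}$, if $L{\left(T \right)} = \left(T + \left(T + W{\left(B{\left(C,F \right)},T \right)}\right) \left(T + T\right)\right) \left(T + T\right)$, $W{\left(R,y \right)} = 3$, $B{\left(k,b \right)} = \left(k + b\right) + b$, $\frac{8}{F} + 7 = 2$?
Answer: $2998219536$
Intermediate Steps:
$F = - \frac{8}{5}$ ($F = \frac{8}{-7 + 2} = \frac{8}{-5} = 8 \left(- \frac{1}{5}\right) = - \frac{8}{5} \approx -1.6$)
$B{\left(k,b \right)} = k + 2 b$ ($B{\left(k,b \right)} = \left(b + k\right) + b = k + 2 b$)
$L{\left(T \right)} = 2 T \left(T + 2 T \left(3 + T\right)\right)$ ($L{\left(T \right)} = \left(T + \left(T + 3\right) \left(T + T\right)\right) \left(T + T\right) = \left(T + \left(3 + T\right) 2 T\right) 2 T = \left(T + 2 T \left(3 + T\right)\right) 2 T = 2 T \left(T + 2 T \left(3 + T\right)\right)$)
$L^{4}{\left(3 \right)} = \left(3^{2} \left(14 + 4 \cdot 3\right)\right)^{4} = \left(9 \left(14 + 12\right)\right)^{4} = \left(9 \cdot 26\right)^{4} = 234^{4} = 2998219536$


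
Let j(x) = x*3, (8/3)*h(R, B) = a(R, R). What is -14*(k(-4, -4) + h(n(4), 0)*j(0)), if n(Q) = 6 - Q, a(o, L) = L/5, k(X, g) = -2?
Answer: 28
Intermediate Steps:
a(o, L) = L/5 (a(o, L) = L*(⅕) = L/5)
h(R, B) = 3*R/40 (h(R, B) = 3*(R/5)/8 = 3*R/40)
j(x) = 3*x
-14*(k(-4, -4) + h(n(4), 0)*j(0)) = -14*(-2 + (3*(6 - 1*4)/40)*(3*0)) = -14*(-2 + (3*(6 - 4)/40)*0) = -14*(-2 + ((3/40)*2)*0) = -14*(-2 + (3/20)*0) = -14*(-2 + 0) = -14*(-2) = 28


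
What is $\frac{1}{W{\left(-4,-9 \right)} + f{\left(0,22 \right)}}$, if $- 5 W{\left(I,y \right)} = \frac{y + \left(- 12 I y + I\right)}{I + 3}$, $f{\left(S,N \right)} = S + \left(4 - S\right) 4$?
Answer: $- \frac{1}{73} \approx -0.013699$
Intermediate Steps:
$f{\left(S,N \right)} = 16 - 3 S$ ($f{\left(S,N \right)} = S - \left(-16 + 4 S\right) = 16 - 3 S$)
$W{\left(I,y \right)} = - \frac{I + y - 12 I y}{5 \left(3 + I\right)}$ ($W{\left(I,y \right)} = - \frac{\left(y + \left(- 12 I y + I\right)\right) \frac{1}{I + 3}}{5} = - \frac{\left(y - \left(- I + 12 I y\right)\right) \frac{1}{3 + I}}{5} = - \frac{\left(I + y - 12 I y\right) \frac{1}{3 + I}}{5} = - \frac{\frac{1}{3 + I} \left(I + y - 12 I y\right)}{5} = - \frac{I + y - 12 I y}{5 \left(3 + I\right)}$)
$\frac{1}{W{\left(-4,-9 \right)} + f{\left(0,22 \right)}} = \frac{1}{\frac{\left(-1\right) \left(-4\right) - -9 + 12 \left(-4\right) \left(-9\right)}{5 \left(3 - 4\right)} + \left(16 - 0\right)} = \frac{1}{\frac{4 + 9 + 432}{5 \left(-1\right)} + \left(16 + 0\right)} = \frac{1}{\frac{1}{5} \left(-1\right) 445 + 16} = \frac{1}{-89 + 16} = \frac{1}{-73} = - \frac{1}{73}$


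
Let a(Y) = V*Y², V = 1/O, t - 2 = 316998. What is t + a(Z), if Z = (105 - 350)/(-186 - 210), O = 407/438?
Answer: 3372044965825/10637352 ≈ 3.1700e+5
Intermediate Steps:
O = 407/438 (O = 407*(1/438) = 407/438 ≈ 0.92922)
Z = 245/396 (Z = -245/(-396) = -245*(-1/396) = 245/396 ≈ 0.61869)
t = 317000 (t = 2 + 316998 = 317000)
V = 438/407 (V = 1/(407/438) = 438/407 ≈ 1.0762)
a(Y) = 438*Y²/407
t + a(Z) = 317000 + 438*(245/396)²/407 = 317000 + (438/407)*(60025/156816) = 317000 + 4381825/10637352 = 3372044965825/10637352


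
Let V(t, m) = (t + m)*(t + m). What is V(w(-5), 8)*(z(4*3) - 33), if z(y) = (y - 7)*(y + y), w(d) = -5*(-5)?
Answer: 94743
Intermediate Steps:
w(d) = 25
z(y) = 2*y*(-7 + y) (z(y) = (-7 + y)*(2*y) = 2*y*(-7 + y))
V(t, m) = (m + t)² (V(t, m) = (m + t)*(m + t) = (m + t)²)
V(w(-5), 8)*(z(4*3) - 33) = (8 + 25)²*(2*(4*3)*(-7 + 4*3) - 33) = 33²*(2*12*(-7 + 12) - 33) = 1089*(2*12*5 - 33) = 1089*(120 - 33) = 1089*87 = 94743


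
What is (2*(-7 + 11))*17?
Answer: 136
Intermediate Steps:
(2*(-7 + 11))*17 = (2*4)*17 = 8*17 = 136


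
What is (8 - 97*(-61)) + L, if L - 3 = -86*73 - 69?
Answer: -419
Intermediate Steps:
L = -6344 (L = 3 + (-86*73 - 69) = 3 + (-6278 - 69) = 3 - 6347 = -6344)
(8 - 97*(-61)) + L = (8 - 97*(-61)) - 6344 = (8 + 5917) - 6344 = 5925 - 6344 = -419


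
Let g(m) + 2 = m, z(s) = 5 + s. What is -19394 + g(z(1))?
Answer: -19390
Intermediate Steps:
g(m) = -2 + m
-19394 + g(z(1)) = -19394 + (-2 + (5 + 1)) = -19394 + (-2 + 6) = -19394 + 4 = -19390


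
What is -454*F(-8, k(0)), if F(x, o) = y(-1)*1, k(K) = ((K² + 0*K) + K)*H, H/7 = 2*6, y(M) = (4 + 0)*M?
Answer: 1816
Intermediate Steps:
y(M) = 4*M
H = 84 (H = 7*(2*6) = 7*12 = 84)
k(K) = 84*K + 84*K² (k(K) = ((K² + 0*K) + K)*84 = ((K² + 0) + K)*84 = (K² + K)*84 = (K + K²)*84 = 84*K + 84*K²)
F(x, o) = -4 (F(x, o) = (4*(-1))*1 = -4*1 = -4)
-454*F(-8, k(0)) = -454*(-4) = 1816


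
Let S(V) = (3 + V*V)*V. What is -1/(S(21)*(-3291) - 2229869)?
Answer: 1/32915153 ≈ 3.0381e-8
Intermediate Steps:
S(V) = V*(3 + V²) (S(V) = (3 + V²)*V = V*(3 + V²))
-1/(S(21)*(-3291) - 2229869) = -1/((21*(3 + 21²))*(-3291) - 2229869) = -1/((21*(3 + 441))*(-3291) - 2229869) = -1/((21*444)*(-3291) - 2229869) = -1/(9324*(-3291) - 2229869) = -1/(-30685284 - 2229869) = -1/(-32915153) = -1*(-1/32915153) = 1/32915153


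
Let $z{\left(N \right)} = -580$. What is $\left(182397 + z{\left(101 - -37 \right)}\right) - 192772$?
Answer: $-10955$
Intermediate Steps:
$\left(182397 + z{\left(101 - -37 \right)}\right) - 192772 = \left(182397 - 580\right) - 192772 = 181817 - 192772 = -10955$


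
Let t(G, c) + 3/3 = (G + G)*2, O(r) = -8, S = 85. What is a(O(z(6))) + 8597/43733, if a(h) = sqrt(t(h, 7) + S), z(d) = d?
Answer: 8597/43733 + 2*sqrt(13) ≈ 7.4077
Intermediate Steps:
t(G, c) = -1 + 4*G (t(G, c) = -1 + (G + G)*2 = -1 + (2*G)*2 = -1 + 4*G)
a(h) = sqrt(84 + 4*h) (a(h) = sqrt((-1 + 4*h) + 85) = sqrt(84 + 4*h))
a(O(z(6))) + 8597/43733 = 2*sqrt(21 - 8) + 8597/43733 = 2*sqrt(13) + 8597*(1/43733) = 2*sqrt(13) + 8597/43733 = 8597/43733 + 2*sqrt(13)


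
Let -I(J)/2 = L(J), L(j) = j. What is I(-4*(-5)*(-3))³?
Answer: 1728000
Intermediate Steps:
I(J) = -2*J
I(-4*(-5)*(-3))³ = (-2*(-4*(-5))*(-3))³ = (-40*(-3))³ = (-2*(-60))³ = 120³ = 1728000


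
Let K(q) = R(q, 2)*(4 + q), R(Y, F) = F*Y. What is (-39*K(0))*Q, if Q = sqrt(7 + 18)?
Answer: 0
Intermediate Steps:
Q = 5 (Q = sqrt(25) = 5)
K(q) = 2*q*(4 + q) (K(q) = (2*q)*(4 + q) = 2*q*(4 + q))
(-39*K(0))*Q = -78*0*(4 + 0)*5 = -78*0*4*5 = -39*0*5 = 0*5 = 0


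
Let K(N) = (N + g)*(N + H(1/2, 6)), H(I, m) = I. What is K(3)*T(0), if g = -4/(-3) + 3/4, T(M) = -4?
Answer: -427/6 ≈ -71.167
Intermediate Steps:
g = 25/12 (g = -4*(-⅓) + 3*(¼) = 4/3 + ¾ = 25/12 ≈ 2.0833)
K(N) = (½ + N)*(25/12 + N) (K(N) = (N + 25/12)*(N + 1/2) = (25/12 + N)*(N + ½) = (25/12 + N)*(½ + N) = (½ + N)*(25/12 + N))
K(3)*T(0) = (25/24 + 3² + (31/12)*3)*(-4) = (25/24 + 9 + 31/4)*(-4) = (427/24)*(-4) = -427/6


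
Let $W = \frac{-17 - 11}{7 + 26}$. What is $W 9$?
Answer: $- \frac{84}{11} \approx -7.6364$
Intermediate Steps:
$W = - \frac{28}{33} \approx -0.84848$
$W 9 = \left(- \frac{28}{33}\right) 9 = - \frac{84}{11}$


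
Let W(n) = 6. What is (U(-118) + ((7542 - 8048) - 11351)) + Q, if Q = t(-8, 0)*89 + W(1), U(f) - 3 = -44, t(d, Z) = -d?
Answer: -11180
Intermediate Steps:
U(f) = -41 (U(f) = 3 - 44 = -41)
Q = 718 (Q = -1*(-8)*89 + 6 = 8*89 + 6 = 712 + 6 = 718)
(U(-118) + ((7542 - 8048) - 11351)) + Q = (-41 + ((7542 - 8048) - 11351)) + 718 = (-41 + (-506 - 11351)) + 718 = (-41 - 11857) + 718 = -11898 + 718 = -11180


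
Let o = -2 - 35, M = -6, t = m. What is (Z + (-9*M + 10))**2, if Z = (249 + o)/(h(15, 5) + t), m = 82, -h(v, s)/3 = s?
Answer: 20250000/4489 ≈ 4511.0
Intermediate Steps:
h(v, s) = -3*s
t = 82
o = -37
Z = 212/67 (Z = (249 - 37)/(-3*5 + 82) = 212/(-15 + 82) = 212/67 ≈ 3.1642)
(Z + (-9*M + 10))**2 = (212/67 + (-9*(-6) + 10))**2 = (212/67 + (54 + 10))**2 = (212/67 + 64)**2 = (4500/67)**2 = 20250000/4489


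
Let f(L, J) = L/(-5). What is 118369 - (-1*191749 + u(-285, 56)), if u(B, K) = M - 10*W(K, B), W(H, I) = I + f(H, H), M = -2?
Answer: 307158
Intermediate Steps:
f(L, J) = -L/5 (f(L, J) = L*(-⅕) = -L/5)
W(H, I) = I - H/5
u(B, K) = -2 - 10*B + 2*K (u(B, K) = -2 - 10*(B - K/5) = -2 + (-10*B + 2*K) = -2 - 10*B + 2*K)
118369 - (-1*191749 + u(-285, 56)) = 118369 - (-1*191749 + (-2 - 10*(-285) + 2*56)) = 118369 - (-191749 + (-2 + 2850 + 112)) = 118369 - (-191749 + 2960) = 118369 - 1*(-188789) = 118369 + 188789 = 307158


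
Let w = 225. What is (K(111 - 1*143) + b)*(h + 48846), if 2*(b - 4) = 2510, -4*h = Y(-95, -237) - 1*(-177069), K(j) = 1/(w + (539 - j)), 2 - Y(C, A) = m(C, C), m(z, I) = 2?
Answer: 18354651975/3184 ≈ 5.7647e+6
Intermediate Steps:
Y(C, A) = 0 (Y(C, A) = 2 - 1*2 = 2 - 2 = 0)
K(j) = 1/(764 - j) (K(j) = 1/(225 + (539 - j)) = 1/(764 - j))
h = -177069/4 (h = -(0 - 1*(-177069))/4 = -(0 + 177069)/4 = -1/4*177069 = -177069/4 ≈ -44267.)
b = 1259 (b = 4 + (1/2)*2510 = 4 + 1255 = 1259)
(K(111 - 1*143) + b)*(h + 48846) = (1/(764 - (111 - 1*143)) + 1259)*(-177069/4 + 48846) = (1/(764 - (111 - 143)) + 1259)*(18315/4) = (1/(764 - 1*(-32)) + 1259)*(18315/4) = (1/(764 + 32) + 1259)*(18315/4) = (1/796 + 1259)*(18315/4) = (1002165/796)*(18315/4) = 18354651975/3184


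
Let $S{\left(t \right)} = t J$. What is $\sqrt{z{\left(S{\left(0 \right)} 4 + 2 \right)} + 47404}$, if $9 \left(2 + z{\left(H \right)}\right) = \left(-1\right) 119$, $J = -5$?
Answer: $\frac{\sqrt{426499}}{3} \approx 217.69$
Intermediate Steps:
$S{\left(t \right)} = - 5 t$ ($S{\left(t \right)} = t \left(-5\right) = - 5 t$)
$z{\left(H \right)} = - \frac{137}{9}$ ($z{\left(H \right)} = -2 + \frac{\left(-1\right) 119}{9} = -2 + \frac{1}{9} \left(-119\right) = -2 - \frac{119}{9} = - \frac{137}{9}$)
$\sqrt{z{\left(S{\left(0 \right)} 4 + 2 \right)} + 47404} = \sqrt{- \frac{137}{9} + 47404} = \sqrt{\frac{426499}{9}} = \frac{\sqrt{426499}}{3}$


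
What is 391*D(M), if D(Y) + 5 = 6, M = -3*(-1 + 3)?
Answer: 391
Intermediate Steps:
M = -6 (M = -3*2 = -6)
D(Y) = 1 (D(Y) = -5 + 6 = 1)
391*D(M) = 391*1 = 391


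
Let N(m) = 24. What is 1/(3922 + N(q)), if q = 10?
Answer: 1/3946 ≈ 0.00025342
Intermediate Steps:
1/(3922 + N(q)) = 1/(3922 + 24) = 1/3946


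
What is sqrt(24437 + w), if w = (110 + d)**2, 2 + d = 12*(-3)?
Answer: sqrt(29621) ≈ 172.11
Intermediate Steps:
d = -38 (d = -2 + 12*(-3) = -2 - 36 = -38)
w = 5184 (w = (110 - 38)**2 = 72**2 = 5184)
sqrt(24437 + w) = sqrt(24437 + 5184) = sqrt(29621)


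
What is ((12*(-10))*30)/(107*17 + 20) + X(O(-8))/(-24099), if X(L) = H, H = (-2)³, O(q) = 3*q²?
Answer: -28913896/14772687 ≈ -1.9573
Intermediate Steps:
H = -8
X(L) = -8
((12*(-10))*30)/(107*17 + 20) + X(O(-8))/(-24099) = ((12*(-10))*30)/(107*17 + 20) - 8/(-24099) = (-120*30)/(1819 + 20) - 8*(-1/24099) = -3600/1839 + 8/24099 = -3600*1/1839 + 8/24099 = -1200/613 + 8/24099 = -28913896/14772687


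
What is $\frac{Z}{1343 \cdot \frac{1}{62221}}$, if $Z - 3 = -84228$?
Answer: $- \frac{5240563725}{1343} \approx -3.9021 \cdot 10^{6}$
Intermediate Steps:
$Z = -84225$ ($Z = 3 - 84228 = -84225$)
$\frac{Z}{1343 \cdot \frac{1}{62221}} = - \frac{84225}{1343 \cdot \frac{1}{62221}} = - \frac{84225}{\frac{1343}{62221}} = \left(-84225\right) \frac{62221}{1343} = - \frac{5240563725}{1343}$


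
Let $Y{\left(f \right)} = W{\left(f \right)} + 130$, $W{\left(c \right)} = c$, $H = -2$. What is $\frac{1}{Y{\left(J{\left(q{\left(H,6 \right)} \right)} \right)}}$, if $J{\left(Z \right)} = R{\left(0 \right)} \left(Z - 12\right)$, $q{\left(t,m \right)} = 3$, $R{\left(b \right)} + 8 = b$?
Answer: $\frac{1}{202} \approx 0.0049505$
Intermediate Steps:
$R{\left(b \right)} = -8 + b$
$J{\left(Z \right)} = 96 - 8 Z$ ($J{\left(Z \right)} = \left(-8 + 0\right) \left(Z - 12\right) = - 8 \left(-12 + Z\right) = 96 - 8 Z$)
$Y{\left(f \right)} = 130 + f$ ($Y{\left(f \right)} = f + 130 = 130 + f$)
$\frac{1}{Y{\left(J{\left(q{\left(H,6 \right)} \right)} \right)}} = \frac{1}{130 + \left(96 - 24\right)} = \frac{1}{130 + 72} = \frac{1}{202}$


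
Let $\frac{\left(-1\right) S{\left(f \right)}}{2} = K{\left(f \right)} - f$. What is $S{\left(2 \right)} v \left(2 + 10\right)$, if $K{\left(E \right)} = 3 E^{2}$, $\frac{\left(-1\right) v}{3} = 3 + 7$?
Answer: $7200$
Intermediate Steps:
$v = -30$ ($v = - 3 \left(3 + 7\right) = \left(-3\right) 10 = -30$)
$S{\left(f \right)} = - 6 f^{2} + 2 f$ ($S{\left(f \right)} = - 2 \left(3 f^{2} - f\right) = - 2 \left(- f + 3 f^{2}\right) = - 6 f^{2} + 2 f$)
$S{\left(2 \right)} v \left(2 + 10\right) = 2 \cdot 2 \left(1 - 6\right) \left(-30\right) \left(2 + 10\right) = 2 \cdot 2 \left(1 - 6\right) \left(-30\right) 12 = 2 \cdot 2 \left(-5\right) \left(-30\right) 12 = \left(-20\right) \left(-30\right) 12 = 600 \cdot 12 = 7200$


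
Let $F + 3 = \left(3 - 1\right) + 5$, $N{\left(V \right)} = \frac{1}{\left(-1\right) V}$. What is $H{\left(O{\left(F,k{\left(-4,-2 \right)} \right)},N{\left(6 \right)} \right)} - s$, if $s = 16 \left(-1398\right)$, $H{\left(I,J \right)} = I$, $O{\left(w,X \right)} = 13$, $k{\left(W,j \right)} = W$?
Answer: $22381$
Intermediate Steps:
$N{\left(V \right)} = - \frac{1}{V}$
$F = 4$ ($F = -3 + \left(\left(3 - 1\right) + 5\right) = -3 + \left(2 + 5\right) = -3 + 7 = 4$)
$s = -22368$
$H{\left(O{\left(F,k{\left(-4,-2 \right)} \right)},N{\left(6 \right)} \right)} - s = 13 - -22368 = 13 + 22368 = 22381$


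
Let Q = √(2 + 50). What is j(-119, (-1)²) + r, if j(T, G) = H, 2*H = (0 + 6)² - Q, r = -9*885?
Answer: -7947 - √13 ≈ -7950.6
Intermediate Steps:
r = -7965
Q = 2*√13 (Q = √52 = 2*√13 ≈ 7.2111)
H = 18 - √13 (H = ((0 + 6)² - 2*√13)/2 = (6² - 2*√13)/2 = (36 - 2*√13)/2 = 18 - √13 ≈ 14.394)
j(T, G) = 18 - √13
j(-119, (-1)²) + r = (18 - √13) - 7965 = -7947 - √13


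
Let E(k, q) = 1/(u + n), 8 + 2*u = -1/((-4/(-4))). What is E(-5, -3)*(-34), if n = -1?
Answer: 68/11 ≈ 6.1818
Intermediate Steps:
u = -9/2 (u = -4 + (-1/((-4/(-4))))/2 = -4 + (-1/((-4*(-¼))))/2 = -4 + (-1/1)/2 = -4 + (-1*1)/2 = -4 + (½)*(-1) = -4 - ½ = -9/2 ≈ -4.5000)
E(k, q) = -2/11 (E(k, q) = 1/(-9/2 - 1) = 1/(-11/2) = -2/11)
E(-5, -3)*(-34) = -2/11*(-34) = 68/11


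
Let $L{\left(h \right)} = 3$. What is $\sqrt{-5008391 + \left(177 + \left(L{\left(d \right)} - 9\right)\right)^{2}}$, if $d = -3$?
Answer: $55 i \sqrt{1646} \approx 2231.4 i$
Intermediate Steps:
$\sqrt{-5008391 + \left(177 + \left(L{\left(d \right)} - 9\right)\right)^{2}} = \sqrt{-5008391 + \left(177 + \left(3 - 9\right)\right)^{2}} = \sqrt{-5008391 + \left(177 - 6\right)^{2}} = \sqrt{-5008391 + 171^{2}} = \sqrt{-5008391 + 29241} = \sqrt{-4979150} = 55 i \sqrt{1646}$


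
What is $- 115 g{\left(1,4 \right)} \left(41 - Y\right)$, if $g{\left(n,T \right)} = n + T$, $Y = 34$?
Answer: $-4025$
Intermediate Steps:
$g{\left(n,T \right)} = T + n$
$- 115 g{\left(1,4 \right)} \left(41 - Y\right) = - 115 \left(4 + 1\right) \left(41 - 34\right) = \left(-115\right) 5 \left(41 - 34\right) = \left(-575\right) 7 = -4025$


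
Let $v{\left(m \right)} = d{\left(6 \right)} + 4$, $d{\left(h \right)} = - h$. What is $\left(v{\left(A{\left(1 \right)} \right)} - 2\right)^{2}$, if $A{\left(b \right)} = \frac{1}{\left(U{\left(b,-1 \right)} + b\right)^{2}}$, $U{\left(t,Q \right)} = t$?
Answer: $16$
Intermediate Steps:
$A{\left(b \right)} = \frac{1}{4 b^{2}}$ ($A{\left(b \right)} = \frac{1}{\left(b + b\right)^{2}} = \frac{1}{\left(2 b\right)^{2}} = \frac{1}{4 b^{2}}$)
$v{\left(m \right)} = -2$ ($v{\left(m \right)} = \left(-1\right) 6 + 4 = -6 + 4 = -2$)
$\left(v{\left(A{\left(1 \right)} \right)} - 2\right)^{2} = \left(-2 - 2\right)^{2} = \left(-4\right)^{2} = 16$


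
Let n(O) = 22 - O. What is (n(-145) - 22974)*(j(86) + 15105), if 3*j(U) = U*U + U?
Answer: -401380393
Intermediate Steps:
j(U) = U/3 + U²/3 (j(U) = (U*U + U)/3 = (U² + U)/3 = (U + U²)/3 = U/3 + U²/3)
(n(-145) - 22974)*(j(86) + 15105) = ((22 - 1*(-145)) - 22974)*((⅓)*86*(1 + 86) + 15105) = ((22 + 145) - 22974)*((⅓)*86*87 + 15105) = (167 - 22974)*(2494 + 15105) = -22807*17599 = -401380393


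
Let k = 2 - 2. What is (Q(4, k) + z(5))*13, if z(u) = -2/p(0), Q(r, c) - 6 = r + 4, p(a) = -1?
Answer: 208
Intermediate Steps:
k = 0
Q(r, c) = 10 + r (Q(r, c) = 6 + (r + 4) = 6 + (4 + r) = 10 + r)
z(u) = 2 (z(u) = -2/(-1) = -2*(-1) = 2)
(Q(4, k) + z(5))*13 = ((10 + 4) + 2)*13 = (14 + 2)*13 = 16*13 = 208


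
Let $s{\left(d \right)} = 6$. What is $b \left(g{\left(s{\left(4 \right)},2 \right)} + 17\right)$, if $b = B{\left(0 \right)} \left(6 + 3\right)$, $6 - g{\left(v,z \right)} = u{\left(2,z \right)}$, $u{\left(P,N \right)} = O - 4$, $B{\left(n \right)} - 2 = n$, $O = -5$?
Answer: $576$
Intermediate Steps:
$B{\left(n \right)} = 2 + n$
$u{\left(P,N \right)} = -9$ ($u{\left(P,N \right)} = -5 - 4 = -9$)
$g{\left(v,z \right)} = 15$ ($g{\left(v,z \right)} = 6 - -9 = 6 + 9 = 15$)
$b = 18$ ($b = \left(2 + 0\right) \left(6 + 3\right) = 2 \cdot 9 = 18$)
$b \left(g{\left(s{\left(4 \right)},2 \right)} + 17\right) = 18 \left(15 + 17\right) = 18 \cdot 32 = 576$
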